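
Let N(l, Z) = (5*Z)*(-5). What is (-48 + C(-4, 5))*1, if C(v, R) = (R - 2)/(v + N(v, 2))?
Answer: -865/18 ≈ -48.056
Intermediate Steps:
N(l, Z) = -25*Z
C(v, R) = (-2 + R)/(-50 + v) (C(v, R) = (R - 2)/(v - 25*2) = (-2 + R)/(v - 50) = (-2 + R)/(-50 + v))
(-48 + C(-4, 5))*1 = (-48 + (-2 + 5)/(-50 - 4))*1 = (-48 + 3/(-54))*1 = (-48 - 1/54*3)*1 = (-48 - 1/18)*1 = -865/18*1 = -865/18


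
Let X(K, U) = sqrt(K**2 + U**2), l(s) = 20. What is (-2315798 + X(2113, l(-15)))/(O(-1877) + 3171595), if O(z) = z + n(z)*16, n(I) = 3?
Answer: -1157899/1584883 + sqrt(4465169)/3169766 ≈ -0.72992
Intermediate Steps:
O(z) = 48 + z (O(z) = z + 3*16 = z + 48 = 48 + z)
(-2315798 + X(2113, l(-15)))/(O(-1877) + 3171595) = (-2315798 + sqrt(2113**2 + 20**2))/((48 - 1877) + 3171595) = (-2315798 + sqrt(4464769 + 400))/(-1829 + 3171595) = (-2315798 + sqrt(4465169))/3169766 = (-2315798 + sqrt(4465169))*(1/3169766) = -1157899/1584883 + sqrt(4465169)/3169766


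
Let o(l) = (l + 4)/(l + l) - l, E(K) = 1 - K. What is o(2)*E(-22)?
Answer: -23/2 ≈ -11.500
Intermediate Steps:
o(l) = -l + (4 + l)/(2*l) (o(l) = (4 + l)/((2*l)) - l = (4 + l)*(1/(2*l)) - l = (4 + l)/(2*l) - l = -l + (4 + l)/(2*l))
o(2)*E(-22) = (½ - 1*2 + 2/2)*(1 - 1*(-22)) = (½ - 2 + 2*(½))*(1 + 22) = (½ - 2 + 1)*23 = -½*23 = -23/2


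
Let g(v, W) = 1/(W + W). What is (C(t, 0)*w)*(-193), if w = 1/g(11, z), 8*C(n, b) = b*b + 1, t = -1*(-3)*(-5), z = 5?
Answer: -965/4 ≈ -241.25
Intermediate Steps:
g(v, W) = 1/(2*W)
t = -15 (t = 3*(-5) = -15)
C(n, b) = ⅛ + b²/8 (C(n, b) = (b*b + 1)/8 = (b² + 1)/8 = (1 + b²)/8 = ⅛ + b²/8)
w = 10 (w = 1/((½)/5) = 1/((½)*(⅕)) = 1/(⅒) = 10)
(C(t, 0)*w)*(-193) = ((⅛ + (⅛)*0²)*10)*(-193) = ((⅛ + (⅛)*0)*10)*(-193) = ((⅛ + 0)*10)*(-193) = ((⅛)*10)*(-193) = (5/4)*(-193) = -965/4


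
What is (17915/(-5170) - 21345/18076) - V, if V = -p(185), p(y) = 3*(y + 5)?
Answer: 5283397921/9345292 ≈ 565.35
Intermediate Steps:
p(y) = 15 + 3*y (p(y) = 3*(5 + y) = 15 + 3*y)
V = -570 (V = -(15 + 3*185) = -(15 + 555) = -1*570 = -570)
(17915/(-5170) - 21345/18076) - V = (17915/(-5170) - 21345/18076) - 1*(-570) = (17915*(-1/5170) - 21345*1/18076) + 570 = (-3583/1034 - 21345/18076) + 570 = -43418519/9345292 + 570 = 5283397921/9345292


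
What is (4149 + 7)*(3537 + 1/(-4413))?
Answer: 64870089680/4413 ≈ 1.4700e+7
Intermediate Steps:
(4149 + 7)*(3537 + 1/(-4413)) = 4156*(3537 - 1/4413) = 4156*(15608780/4413) = 64870089680/4413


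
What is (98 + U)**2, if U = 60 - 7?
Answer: 22801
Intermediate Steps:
U = 53
(98 + U)**2 = (98 + 53)**2 = 151**2 = 22801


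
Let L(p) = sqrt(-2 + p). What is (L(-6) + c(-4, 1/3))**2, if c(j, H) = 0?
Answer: -8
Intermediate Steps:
(L(-6) + c(-4, 1/3))**2 = (sqrt(-2 - 6) + 0)**2 = (sqrt(-8) + 0)**2 = (2*I*sqrt(2) + 0)**2 = (2*I*sqrt(2))**2 = -8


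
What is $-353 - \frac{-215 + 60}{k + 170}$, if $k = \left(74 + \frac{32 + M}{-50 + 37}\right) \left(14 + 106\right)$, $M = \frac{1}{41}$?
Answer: $- \frac{25339187}{71786} \approx -352.98$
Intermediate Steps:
$M = \frac{1}{41} \approx 0.02439$
$k = \frac{351960}{41}$ ($k = \left(74 + \frac{32 + \frac{1}{41}}{-50 + 37}\right) \left(14 + 106\right) = \left(74 + \frac{1313}{41 \left(-13\right)}\right) 120 = \left(74 + \frac{1313}{41} \left(- \frac{1}{13}\right)\right) 120 = \left(74 - \frac{101}{41}\right) 120 = \frac{2933}{41} \cdot 120 = \frac{351960}{41} \approx 8584.4$)
$-353 - \frac{-215 + 60}{k + 170} = -353 - \frac{-215 + 60}{\frac{351960}{41} + 170} = -353 - - \frac{155}{\frac{358930}{41}} = -353 - \left(-155\right) \frac{41}{358930} = -353 - - \frac{1271}{71786} = -353 + \frac{1271}{71786} = - \frac{25339187}{71786}$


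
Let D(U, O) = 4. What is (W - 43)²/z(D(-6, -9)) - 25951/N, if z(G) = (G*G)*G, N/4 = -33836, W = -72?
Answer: 111974079/541376 ≈ 206.83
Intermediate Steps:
N = -135344 (N = 4*(-33836) = -135344)
z(G) = G³ (z(G) = G²*G = G³)
(W - 43)²/z(D(-6, -9)) - 25951/N = (-72 - 43)²/(4³) - 25951/(-135344) = (-115)²/64 - 25951*(-1/135344) = 13225*(1/64) + 25951/135344 = 13225/64 + 25951/135344 = 111974079/541376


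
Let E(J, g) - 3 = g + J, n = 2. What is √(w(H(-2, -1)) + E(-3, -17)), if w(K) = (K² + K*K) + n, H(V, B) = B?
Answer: I*√13 ≈ 3.6056*I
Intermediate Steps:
E(J, g) = 3 + J + g (E(J, g) = 3 + (g + J) = 3 + (J + g) = 3 + J + g)
w(K) = 2 + 2*K² (w(K) = (K² + K*K) + 2 = (K² + K²) + 2 = 2*K² + 2 = 2 + 2*K²)
√(w(H(-2, -1)) + E(-3, -17)) = √((2 + 2*(-1)²) + (3 - 3 - 17)) = √((2 + 2*1) - 17) = √((2 + 2) - 17) = √(4 - 17) = √(-13) = I*√13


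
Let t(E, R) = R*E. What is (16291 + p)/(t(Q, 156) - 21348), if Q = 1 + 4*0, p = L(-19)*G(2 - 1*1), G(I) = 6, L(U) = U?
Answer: -16177/21192 ≈ -0.76335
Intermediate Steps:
p = -114 (p = -19*6 = -114)
Q = 1 (Q = 1 + 0 = 1)
t(E, R) = E*R
(16291 + p)/(t(Q, 156) - 21348) = (16291 - 114)/(1*156 - 21348) = 16177/(156 - 21348) = 16177/(-21192) = 16177*(-1/21192) = -16177/21192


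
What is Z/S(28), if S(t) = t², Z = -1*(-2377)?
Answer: 2377/784 ≈ 3.0319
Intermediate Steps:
Z = 2377
Z/S(28) = 2377/(28²) = 2377/784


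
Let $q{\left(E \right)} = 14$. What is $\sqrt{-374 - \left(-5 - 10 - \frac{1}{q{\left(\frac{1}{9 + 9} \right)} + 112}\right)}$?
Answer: $\frac{i \sqrt{633262}}{42} \approx 18.947 i$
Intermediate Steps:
$\sqrt{-374 - \left(-5 - 10 - \frac{1}{q{\left(\frac{1}{9 + 9} \right)} + 112}\right)} = \sqrt{-374 - \left(-5 - 10 - \frac{1}{14 + 112}\right)} = \sqrt{-374 + \left(\frac{1}{126} - \left(-5 - 10\right)\right)} = \sqrt{-374 + \left(\frac{1}{126} - -15\right)} = \sqrt{-374 + \left(\frac{1}{126} + 15\right)} = \sqrt{-374 + \frac{1891}{126}} = \sqrt{- \frac{45233}{126}} = \frac{i \sqrt{633262}}{42}$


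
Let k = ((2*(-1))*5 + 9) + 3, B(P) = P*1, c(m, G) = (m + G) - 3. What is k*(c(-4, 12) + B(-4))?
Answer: 2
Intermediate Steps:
c(m, G) = -3 + G + m (c(m, G) = (G + m) - 3 = -3 + G + m)
B(P) = P
k = 2 (k = (-2*5 + 9) + 3 = (-10 + 9) + 3 = -1 + 3 = 2)
k*(c(-4, 12) + B(-4)) = 2*((-3 + 12 - 4) - 4) = 2*(5 - 4) = 2*1 = 2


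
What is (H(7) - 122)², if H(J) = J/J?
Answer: 14641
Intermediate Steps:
H(J) = 1
(H(7) - 122)² = (1 - 122)² = (-121)² = 14641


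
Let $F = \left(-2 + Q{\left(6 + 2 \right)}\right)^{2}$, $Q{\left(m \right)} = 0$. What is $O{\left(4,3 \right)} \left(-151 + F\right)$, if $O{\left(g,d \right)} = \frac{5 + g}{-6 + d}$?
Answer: $441$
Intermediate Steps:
$O{\left(g,d \right)} = \frac{5 + g}{-6 + d}$
$F = 4$ ($F = \left(-2 + 0\right)^{2} = \left(-2\right)^{2} = 4$)
$O{\left(4,3 \right)} \left(-151 + F\right) = \frac{5 + 4}{-6 + 3} \left(-151 + 4\right) = \frac{1}{-3} \cdot 9 \left(-147\right) = \left(- \frac{1}{3}\right) 9 \left(-147\right) = \left(-3\right) \left(-147\right) = 441$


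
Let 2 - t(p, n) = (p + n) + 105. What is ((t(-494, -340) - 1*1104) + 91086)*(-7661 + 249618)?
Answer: 21948645341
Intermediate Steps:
t(p, n) = -103 - n - p (t(p, n) = 2 - ((p + n) + 105) = 2 - ((n + p) + 105) = 2 - (105 + n + p) = 2 + (-105 - n - p) = -103 - n - p)
((t(-494, -340) - 1*1104) + 91086)*(-7661 + 249618) = (((-103 - 1*(-340) - 1*(-494)) - 1*1104) + 91086)*(-7661 + 249618) = (((-103 + 340 + 494) - 1104) + 91086)*241957 = ((731 - 1104) + 91086)*241957 = (-373 + 91086)*241957 = 90713*241957 = 21948645341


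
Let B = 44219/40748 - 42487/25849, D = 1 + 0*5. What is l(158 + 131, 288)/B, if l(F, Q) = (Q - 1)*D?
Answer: -302295679924/588243345 ≈ -513.90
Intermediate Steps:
D = 1 (D = 1 + 0 = 1)
B = -588243345/1053295052 (B = 44219*(1/40748) - 42487*1/25849 = 44219/40748 - 42487/25849 = -588243345/1053295052 ≈ -0.55848)
l(F, Q) = -1 + Q (l(F, Q) = (Q - 1)*1 = (-1 + Q)*1 = -1 + Q)
l(158 + 131, 288)/B = (-1 + 288)/(-588243345/1053295052) = 287*(-1053295052/588243345) = -302295679924/588243345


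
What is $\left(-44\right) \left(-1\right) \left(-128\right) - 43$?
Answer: $-5675$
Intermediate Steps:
$\left(-44\right) \left(-1\right) \left(-128\right) - 43 = 44 \left(-128\right) - 43 = -5632 - 43 = -5675$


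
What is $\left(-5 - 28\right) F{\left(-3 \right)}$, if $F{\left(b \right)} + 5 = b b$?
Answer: $-132$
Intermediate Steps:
$F{\left(b \right)} = -5 + b^{2}$ ($F{\left(b \right)} = -5 + b b = -5 + b^{2}$)
$\left(-5 - 28\right) F{\left(-3 \right)} = \left(-5 - 28\right) \left(-5 + \left(-3\right)^{2}\right) = \left(-5 - 28\right) \left(-5 + 9\right) = \left(-33\right) 4 = -132$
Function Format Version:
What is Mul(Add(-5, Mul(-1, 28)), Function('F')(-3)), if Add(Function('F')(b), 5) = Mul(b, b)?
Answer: -132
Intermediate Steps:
Function('F')(b) = Add(-5, Pow(b, 2)) (Function('F')(b) = Add(-5, Mul(b, b)) = Add(-5, Pow(b, 2)))
Mul(Add(-5, Mul(-1, 28)), Function('F')(-3)) = Mul(Add(-5, Mul(-1, 28)), Add(-5, Pow(-3, 2))) = Mul(Add(-5, -28), Add(-5, 9)) = Mul(-33, 4) = -132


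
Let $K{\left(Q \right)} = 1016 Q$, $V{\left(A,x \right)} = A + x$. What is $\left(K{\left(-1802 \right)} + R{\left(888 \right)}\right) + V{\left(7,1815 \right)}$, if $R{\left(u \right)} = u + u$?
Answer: $-1827234$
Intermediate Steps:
$R{\left(u \right)} = 2 u$
$\left(K{\left(-1802 \right)} + R{\left(888 \right)}\right) + V{\left(7,1815 \right)} = \left(1016 \left(-1802\right) + 2 \cdot 888\right) + \left(7 + 1815\right) = \left(-1830832 + 1776\right) + 1822 = -1829056 + 1822 = -1827234$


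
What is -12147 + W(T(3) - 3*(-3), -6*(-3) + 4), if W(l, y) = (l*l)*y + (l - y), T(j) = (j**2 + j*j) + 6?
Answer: 11822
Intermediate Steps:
T(j) = 6 + 2*j**2 (T(j) = (j**2 + j**2) + 6 = 2*j**2 + 6 = 6 + 2*j**2)
W(l, y) = l - y + y*l**2 (W(l, y) = l**2*y + (l - y) = y*l**2 + (l - y) = l - y + y*l**2)
-12147 + W(T(3) - 3*(-3), -6*(-3) + 4) = -12147 + (((6 + 2*3**2) - 3*(-3)) - (-6*(-3) + 4) + (-6*(-3) + 4)*((6 + 2*3**2) - 3*(-3))**2) = -12147 + (((6 + 2*9) + 9) - (18 + 4) + (18 + 4)*((6 + 2*9) + 9)**2) = -12147 + (((6 + 18) + 9) - 1*22 + 22*((6 + 18) + 9)**2) = -12147 + ((24 + 9) - 22 + 22*(24 + 9)**2) = -12147 + (33 - 22 + 22*33**2) = -12147 + (33 - 22 + 22*1089) = -12147 + (33 - 22 + 23958) = -12147 + 23969 = 11822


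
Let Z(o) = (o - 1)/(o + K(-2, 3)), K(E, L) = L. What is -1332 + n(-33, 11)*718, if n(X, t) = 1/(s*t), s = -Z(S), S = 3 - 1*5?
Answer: -43238/33 ≈ -1310.2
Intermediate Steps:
S = -2 (S = 3 - 5 = -2)
Z(o) = (-1 + o)/(3 + o) (Z(o) = (o - 1)/(o + 3) = (-1 + o)/(3 + o))
s = 3 (s = -(-1 - 2)/(3 - 2) = -(-3)/1 = -(-3) = -1*(-3) = 3)
n(X, t) = 1/(3*t)
-1332 + n(-33, 11)*718 = -1332 + ((⅓)/11)*718 = -1332 + ((⅓)*(1/11))*718 = -1332 + (1/33)*718 = -1332 + 718/33 = -43238/33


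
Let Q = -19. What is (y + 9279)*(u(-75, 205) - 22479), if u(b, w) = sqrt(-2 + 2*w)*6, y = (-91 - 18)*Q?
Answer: -255136650 + 136200*sqrt(102) ≈ -2.5376e+8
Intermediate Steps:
y = 2071 (y = (-91 - 18)*(-19) = -109*(-19) = 2071)
u(b, w) = 6*sqrt(-2 + 2*w)
(y + 9279)*(u(-75, 205) - 22479) = (2071 + 9279)*(6*sqrt(-2 + 2*205) - 22479) = 11350*(6*sqrt(-2 + 410) - 22479) = 11350*(6*sqrt(408) - 22479) = 11350*(6*(2*sqrt(102)) - 22479) = 11350*(12*sqrt(102) - 22479) = 11350*(-22479 + 12*sqrt(102)) = -255136650 + 136200*sqrt(102)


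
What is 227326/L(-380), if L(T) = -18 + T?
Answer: -113663/199 ≈ -571.17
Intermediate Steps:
227326/L(-380) = 227326/(-18 - 380) = 227326/(-398) = 227326*(-1/398) = -113663/199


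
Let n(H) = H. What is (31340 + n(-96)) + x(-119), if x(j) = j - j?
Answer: 31244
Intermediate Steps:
x(j) = 0
(31340 + n(-96)) + x(-119) = (31340 - 96) + 0 = 31244 + 0 = 31244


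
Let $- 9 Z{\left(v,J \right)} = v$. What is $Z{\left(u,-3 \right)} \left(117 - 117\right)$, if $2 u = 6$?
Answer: $0$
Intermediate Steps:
$u = 3$ ($u = \frac{1}{2} \cdot 6 = 3$)
$Z{\left(v,J \right)} = - \frac{v}{9}$
$Z{\left(u,-3 \right)} \left(117 - 117\right) = \left(- \frac{1}{9}\right) 3 \left(117 - 117\right) = \left(- \frac{1}{3}\right) 0 = 0$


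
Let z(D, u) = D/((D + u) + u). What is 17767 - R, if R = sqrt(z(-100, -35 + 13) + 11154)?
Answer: 17767 - sqrt(401569)/6 ≈ 17661.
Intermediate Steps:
z(D, u) = D/(D + 2*u)
R = sqrt(401569)/6 (R = sqrt(-100/(-100 + 2*(-35 + 13)) + 11154) = sqrt(-100/(-100 + 2*(-22)) + 11154) = sqrt(-100/(-100 - 44) + 11154) = sqrt(-100/(-144) + 11154) = sqrt(-100*(-1/144) + 11154) = sqrt(25/36 + 11154) = sqrt(401569/36) = sqrt(401569)/6 ≈ 105.62)
17767 - R = 17767 - sqrt(401569)/6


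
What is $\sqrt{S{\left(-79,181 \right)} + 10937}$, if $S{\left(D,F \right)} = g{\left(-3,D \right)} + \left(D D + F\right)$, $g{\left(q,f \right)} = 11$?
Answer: $3 \sqrt{1930} \approx 131.8$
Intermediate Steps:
$S{\left(D,F \right)} = 11 + F + D^{2}$ ($S{\left(D,F \right)} = 11 + \left(D D + F\right) = 11 + \left(D^{2} + F\right) = 11 + \left(F + D^{2}\right) = 11 + F + D^{2}$)
$\sqrt{S{\left(-79,181 \right)} + 10937} = \sqrt{\left(11 + 181 + \left(-79\right)^{2}\right) + 10937} = \sqrt{\left(11 + 181 + 6241\right) + 10937} = \sqrt{6433 + 10937} = \sqrt{17370} = 3 \sqrt{1930}$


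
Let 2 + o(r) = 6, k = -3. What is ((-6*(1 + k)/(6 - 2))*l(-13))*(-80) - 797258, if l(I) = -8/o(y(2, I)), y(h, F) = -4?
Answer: -796778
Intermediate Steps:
o(r) = 4 (o(r) = -2 + 6 = 4)
l(I) = -2 (l(I) = -8/4 = -8*1/4 = -2)
((-6*(1 + k)/(6 - 2))*l(-13))*(-80) - 797258 = (-6*(1 - 3)/(6 - 2)*(-2))*(-80) - 797258 = (-(-12)/4*(-2))*(-80) - 797258 = (-6*(-1/2)*(-2))*(-80) - 797258 = (3*(-2))*(-80) - 797258 = -6*(-80) - 797258 = 480 - 797258 = -796778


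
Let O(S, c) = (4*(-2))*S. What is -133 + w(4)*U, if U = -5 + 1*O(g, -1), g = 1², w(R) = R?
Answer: -185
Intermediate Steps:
g = 1
O(S, c) = -8*S
U = -13 (U = -5 + 1*(-8*1) = -5 + 1*(-8) = -5 - 8 = -13)
-133 + w(4)*U = -133 + 4*(-13) = -133 - 52 = -185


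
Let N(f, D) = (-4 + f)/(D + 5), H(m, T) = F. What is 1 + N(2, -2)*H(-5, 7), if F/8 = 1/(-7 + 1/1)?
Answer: 17/9 ≈ 1.8889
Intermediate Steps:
F = -4/3 (F = 8/(-7 + 1/1) = 8/(-7 + 1*1) = 8/(-7 + 1) = 8/(-6) = 8*(-1/6) = -4/3 ≈ -1.3333)
H(m, T) = -4/3
N(f, D) = (-4 + f)/(5 + D)
1 + N(2, -2)*H(-5, 7) = 1 + ((-4 + 2)/(5 - 2))*(-4/3) = 1 + (-2/3)*(-4/3) = 1 + ((1/3)*(-2))*(-4/3) = 1 - 2/3*(-4/3) = 1 + 8/9 = 17/9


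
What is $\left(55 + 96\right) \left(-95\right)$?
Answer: $-14345$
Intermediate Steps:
$\left(55 + 96\right) \left(-95\right) = 151 \left(-95\right) = -14345$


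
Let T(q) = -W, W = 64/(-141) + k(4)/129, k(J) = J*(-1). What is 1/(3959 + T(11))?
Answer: 2021/8002119 ≈ 0.00025256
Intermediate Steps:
k(J) = -J
W = -980/2021 (W = 64/(-141) - 1*4/129 = 64*(-1/141) - 4*1/129 = -64/141 - 4/129 = -980/2021 ≈ -0.48491)
T(q) = 980/2021 (T(q) = -1*(-980/2021) = 980/2021)
1/(3959 + T(11)) = 1/(3959 + 980/2021) = 1/(8002119/2021) = 2021/8002119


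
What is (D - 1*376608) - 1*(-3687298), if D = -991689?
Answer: 2319001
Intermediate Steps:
(D - 1*376608) - 1*(-3687298) = (-991689 - 1*376608) - 1*(-3687298) = (-991689 - 376608) + 3687298 = -1368297 + 3687298 = 2319001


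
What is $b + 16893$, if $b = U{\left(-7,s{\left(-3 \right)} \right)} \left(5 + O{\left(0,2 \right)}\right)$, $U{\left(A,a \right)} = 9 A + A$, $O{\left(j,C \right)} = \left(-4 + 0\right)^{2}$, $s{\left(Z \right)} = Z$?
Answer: $15423$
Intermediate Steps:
$O{\left(j,C \right)} = 16$ ($O{\left(j,C \right)} = \left(-4\right)^{2} = 16$)
$U{\left(A,a \right)} = 10 A$
$b = -1470$ ($b = 10 \left(-7\right) \left(5 + 16\right) = \left(-70\right) 21 = -1470$)
$b + 16893 = -1470 + 16893 = 15423$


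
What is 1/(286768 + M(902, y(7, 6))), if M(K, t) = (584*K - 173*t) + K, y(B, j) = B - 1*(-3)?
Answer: 1/812708 ≈ 1.2305e-6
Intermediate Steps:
y(B, j) = 3 + B (y(B, j) = B + 3 = 3 + B)
M(K, t) = -173*t + 585*K (M(K, t) = (-173*t + 584*K) + K = -173*t + 585*K)
1/(286768 + M(902, y(7, 6))) = 1/(286768 + (-173*(3 + 7) + 585*902)) = 1/(286768 + (-173*10 + 527670)) = 1/(286768 + (-1730 + 527670)) = 1/(286768 + 525940) = 1/812708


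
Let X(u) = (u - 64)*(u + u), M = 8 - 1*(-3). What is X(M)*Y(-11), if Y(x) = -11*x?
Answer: -141086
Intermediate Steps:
M = 11 (M = 8 + 3 = 11)
X(u) = 2*u*(-64 + u) (X(u) = (-64 + u)*(2*u) = 2*u*(-64 + u))
X(M)*Y(-11) = (2*11*(-64 + 11))*(-11*(-11)) = (2*11*(-53))*121 = -1166*121 = -141086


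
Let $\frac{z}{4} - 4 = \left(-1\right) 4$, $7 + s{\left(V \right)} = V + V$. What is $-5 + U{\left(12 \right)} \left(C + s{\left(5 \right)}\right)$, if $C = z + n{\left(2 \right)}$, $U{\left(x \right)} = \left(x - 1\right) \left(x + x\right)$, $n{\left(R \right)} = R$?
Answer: $1315$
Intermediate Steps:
$s{\left(V \right)} = -7 + 2 V$ ($s{\left(V \right)} = -7 + \left(V + V\right) = -7 + 2 V$)
$z = 0$ ($z = 16 + 4 \left(\left(-1\right) 4\right) = 16 + 4 \left(-4\right) = 16 - 16 = 0$)
$U{\left(x \right)} = 2 x \left(-1 + x\right)$ ($U{\left(x \right)} = \left(-1 + x\right) 2 x = 2 x \left(-1 + x\right)$)
$C = 2$ ($C = 0 + 2 = 2$)
$-5 + U{\left(12 \right)} \left(C + s{\left(5 \right)}\right) = -5 + 2 \cdot 12 \left(-1 + 12\right) \left(2 + \left(-7 + 2 \cdot 5\right)\right) = -5 + 2 \cdot 12 \cdot 11 \left(2 + \left(-7 + 10\right)\right) = -5 + 264 \left(2 + 3\right) = -5 + 264 \cdot 5 = -5 + 1320 = 1315$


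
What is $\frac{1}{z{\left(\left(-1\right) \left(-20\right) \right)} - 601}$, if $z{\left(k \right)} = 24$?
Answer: $- \frac{1}{577} \approx -0.0017331$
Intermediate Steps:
$\frac{1}{z{\left(\left(-1\right) \left(-20\right) \right)} - 601} = \frac{1}{24 - 601} = \frac{1}{-577} = - \frac{1}{577}$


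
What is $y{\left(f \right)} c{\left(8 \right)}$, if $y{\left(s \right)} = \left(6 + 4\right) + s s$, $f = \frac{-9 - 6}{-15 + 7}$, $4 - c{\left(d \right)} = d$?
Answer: $- \frac{865}{16} \approx -54.063$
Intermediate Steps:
$c{\left(d \right)} = 4 - d$
$f = \frac{15}{8}$ ($f = - \frac{15}{-8} = \left(-15\right) \left(- \frac{1}{8}\right) = \frac{15}{8} \approx 1.875$)
$y{\left(s \right)} = 10 + s^{2}$
$y{\left(f \right)} c{\left(8 \right)} = \left(10 + \left(\frac{15}{8}\right)^{2}\right) \left(4 - 8\right) = \left(10 + \frac{225}{64}\right) \left(4 - 8\right) = \frac{865}{64} \left(-4\right) = - \frac{865}{16}$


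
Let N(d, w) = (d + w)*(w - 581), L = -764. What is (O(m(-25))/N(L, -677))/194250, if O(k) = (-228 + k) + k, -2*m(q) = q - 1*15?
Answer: -47/88033031625 ≈ -5.3389e-10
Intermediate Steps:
m(q) = 15/2 - q/2 (m(q) = -(q - 1*15)/2 = -(q - 15)/2 = -(-15 + q)/2 = 15/2 - q/2)
O(k) = -228 + 2*k
N(d, w) = (-581 + w)*(d + w) (N(d, w) = (d + w)*(-581 + w) = (-581 + w)*(d + w))
(O(m(-25))/N(L, -677))/194250 = ((-228 + 2*(15/2 - ½*(-25)))/((-677)² - 581*(-764) - 581*(-677) - 764*(-677)))/194250 = ((-228 + 2*(15/2 + 25/2))/(458329 + 443884 + 393337 + 517228))*(1/194250) = ((-228 + 2*20)/1812778)*(1/194250) = ((-228 + 40)*(1/1812778))*(1/194250) = -188*1/1812778*(1/194250) = -94/906389*1/194250 = -47/88033031625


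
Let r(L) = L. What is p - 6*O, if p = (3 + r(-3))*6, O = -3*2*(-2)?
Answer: -72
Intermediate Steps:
O = 12 (O = -6*(-2) = 12)
p = 0 (p = (3 - 3)*6 = 0*6 = 0)
p - 6*O = 0 - 6*12 = 0 - 72 = -72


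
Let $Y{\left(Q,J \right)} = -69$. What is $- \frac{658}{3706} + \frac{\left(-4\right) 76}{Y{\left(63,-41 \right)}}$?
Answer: $\frac{540611}{127857} \approx 4.2282$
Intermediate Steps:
$- \frac{658}{3706} + \frac{\left(-4\right) 76}{Y{\left(63,-41 \right)}} = - \frac{658}{3706} + \frac{\left(-4\right) 76}{-69} = \left(-658\right) \frac{1}{3706} - - \frac{304}{69} = - \frac{329}{1853} + \frac{304}{69} = \frac{540611}{127857}$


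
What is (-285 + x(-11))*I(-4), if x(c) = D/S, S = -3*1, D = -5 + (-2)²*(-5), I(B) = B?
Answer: 3320/3 ≈ 1106.7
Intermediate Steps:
D = -25 (D = -5 + 4*(-5) = -5 - 20 = -25)
S = -3
x(c) = 25/3 (x(c) = -25/(-3) = -25*(-⅓) = 25/3)
(-285 + x(-11))*I(-4) = (-285 + 25/3)*(-4) = -830/3*(-4) = 3320/3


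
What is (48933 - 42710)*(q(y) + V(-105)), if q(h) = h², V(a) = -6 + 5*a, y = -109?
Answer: 70631050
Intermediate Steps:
(48933 - 42710)*(q(y) + V(-105)) = (48933 - 42710)*((-109)² + (-6 + 5*(-105))) = 6223*(11881 + (-6 - 525)) = 6223*(11881 - 531) = 6223*11350 = 70631050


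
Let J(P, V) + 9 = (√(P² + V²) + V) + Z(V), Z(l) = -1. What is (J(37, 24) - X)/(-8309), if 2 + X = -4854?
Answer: -4870/8309 - √1945/8309 ≈ -0.59142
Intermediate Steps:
X = -4856 (X = -2 - 4854 = -4856)
J(P, V) = -10 + V + √(P² + V²) (J(P, V) = -9 + ((√(P² + V²) + V) - 1) = -9 + ((V + √(P² + V²)) - 1) = -9 + (-1 + V + √(P² + V²)) = -10 + V + √(P² + V²))
(J(37, 24) - X)/(-8309) = ((-10 + 24 + √(37² + 24²)) - 1*(-4856))/(-8309) = ((-10 + 24 + √(1369 + 576)) + 4856)*(-1/8309) = ((-10 + 24 + √1945) + 4856)*(-1/8309) = ((14 + √1945) + 4856)*(-1/8309) = (4870 + √1945)*(-1/8309) = -4870/8309 - √1945/8309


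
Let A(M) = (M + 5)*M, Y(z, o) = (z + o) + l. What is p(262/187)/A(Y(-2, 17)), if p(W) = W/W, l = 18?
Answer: 1/1254 ≈ 0.00079745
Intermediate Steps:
Y(z, o) = 18 + o + z (Y(z, o) = (z + o) + 18 = (o + z) + 18 = 18 + o + z)
p(W) = 1
A(M) = M*(5 + M) (A(M) = (5 + M)*M = M*(5 + M))
p(262/187)/A(Y(-2, 17)) = 1/((18 + 17 - 2)*(5 + (18 + 17 - 2))) = 1/(33*(5 + 33)) = 1/(33*38) = 1/1254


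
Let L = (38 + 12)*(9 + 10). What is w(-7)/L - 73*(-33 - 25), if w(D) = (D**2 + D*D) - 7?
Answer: 4022391/950 ≈ 4234.1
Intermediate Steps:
L = 950 (L = 50*19 = 950)
w(D) = -7 + 2*D**2 (w(D) = (D**2 + D**2) - 7 = 2*D**2 - 7 = -7 + 2*D**2)
w(-7)/L - 73*(-33 - 25) = (-7 + 2*(-7)**2)/950 - 73*(-33 - 25) = (-7 + 2*49)*(1/950) - 73*(-58) = (-7 + 98)*(1/950) + 4234 = 91*(1/950) + 4234 = 91/950 + 4234 = 4022391/950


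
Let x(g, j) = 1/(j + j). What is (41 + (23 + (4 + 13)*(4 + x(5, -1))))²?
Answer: 61009/4 ≈ 15252.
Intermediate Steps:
x(g, j) = 1/(2*j)
(41 + (23 + (4 + 13)*(4 + x(5, -1))))² = (41 + (23 + (4 + 13)*(4 + (½)/(-1))))² = (41 + (23 + 17*(4 + (½)*(-1))))² = (41 + (23 + 17*(4 - ½)))² = (41 + (23 + 17*(7/2)))² = (41 + (23 + 119/2))² = (41 + 165/2)² = (247/2)² = 61009/4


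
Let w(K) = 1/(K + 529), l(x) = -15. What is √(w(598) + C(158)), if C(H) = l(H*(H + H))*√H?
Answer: √(23 - 388815*√158)/161 ≈ 13.731*I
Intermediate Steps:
C(H) = -15*√H
w(K) = 1/(529 + K)
√(w(598) + C(158)) = √(1/(529 + 598) - 15*√158) = √(1/1127 - 15*√158)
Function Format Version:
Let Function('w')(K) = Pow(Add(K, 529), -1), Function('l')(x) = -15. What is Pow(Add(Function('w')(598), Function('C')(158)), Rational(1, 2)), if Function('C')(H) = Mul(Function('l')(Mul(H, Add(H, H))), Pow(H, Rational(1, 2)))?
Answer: Mul(Rational(1, 161), Pow(Add(23, Mul(-388815, Pow(158, Rational(1, 2)))), Rational(1, 2))) ≈ Mul(13.731, I)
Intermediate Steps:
Function('C')(H) = Mul(-15, Pow(H, Rational(1, 2)))
Function('w')(K) = Pow(Add(529, K), -1)
Pow(Add(Function('w')(598), Function('C')(158)), Rational(1, 2)) = Pow(Add(Pow(Add(529, 598), -1), Mul(-15, Pow(158, Rational(1, 2)))), Rational(1, 2)) = Pow(Add(Pow(1127, -1), Mul(-15, Pow(158, Rational(1, 2)))), Rational(1, 2)) = Pow(Add(Rational(1, 1127), Mul(-15, Pow(158, Rational(1, 2)))), Rational(1, 2))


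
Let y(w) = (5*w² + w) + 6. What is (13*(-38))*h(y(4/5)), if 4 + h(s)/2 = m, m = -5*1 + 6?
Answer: 2964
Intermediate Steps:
m = 1 (m = -5 + 6 = 1)
y(w) = 6 + w + 5*w² (y(w) = (w + 5*w²) + 6 = 6 + w + 5*w²)
h(s) = -6 (h(s) = -8 + 2*1 = -8 + 2 = -6)
(13*(-38))*h(y(4/5)) = (13*(-38))*(-6) = -494*(-6) = 2964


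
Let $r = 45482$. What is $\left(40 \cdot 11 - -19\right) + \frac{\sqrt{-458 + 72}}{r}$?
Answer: $459 + \frac{i \sqrt{386}}{45482} \approx 459.0 + 0.00043197 i$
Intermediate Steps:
$\left(40 \cdot 11 - -19\right) + \frac{\sqrt{-458 + 72}}{r} = \left(40 \cdot 11 - -19\right) + \frac{\sqrt{-458 + 72}}{45482} = \left(440 + \left(-7 + 26\right)\right) + \sqrt{-386} \cdot \frac{1}{45482} = \left(440 + 19\right) + i \sqrt{386} \cdot \frac{1}{45482} = 459 + \frac{i \sqrt{386}}{45482}$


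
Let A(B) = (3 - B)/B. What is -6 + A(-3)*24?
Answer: -54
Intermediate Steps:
A(B) = (3 - B)/B
-6 + A(-3)*24 = -6 + ((3 - 1*(-3))/(-3))*24 = -6 - (3 + 3)/3*24 = -6 - ⅓*6*24 = -6 - 2*24 = -6 - 48 = -54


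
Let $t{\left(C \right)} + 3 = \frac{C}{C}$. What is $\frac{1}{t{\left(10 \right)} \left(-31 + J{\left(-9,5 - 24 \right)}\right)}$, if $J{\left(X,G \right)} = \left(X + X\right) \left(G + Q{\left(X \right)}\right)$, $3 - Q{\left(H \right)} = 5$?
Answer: $- \frac{1}{694} \approx -0.0014409$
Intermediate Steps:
$Q{\left(H \right)} = -2$ ($Q{\left(H \right)} = 3 - 5 = -2$)
$t{\left(C \right)} = -2$ ($t{\left(C \right)} = -3 + \frac{C}{C} = -3 + 1 = -2$)
$J{\left(X,G \right)} = 2 X \left(-2 + G\right)$ ($J{\left(X,G \right)} = \left(X + X\right) \left(G - 2\right) = 2 X \left(-2 + G\right)$)
$\frac{1}{t{\left(10 \right)} \left(-31 + J{\left(-9,5 - 24 \right)}\right)} = \frac{1}{\left(-2\right) \left(-31 + 2 \left(-9\right) \left(-2 + \left(5 - 24\right)\right)\right)} = \frac{1}{\left(-2\right) \left(-31 + 2 \left(-9\right) \left(-2 - 19\right)\right)} = \frac{1}{\left(-2\right) \left(-31 + 2 \left(-9\right) \left(-21\right)\right)} = \frac{1}{\left(-2\right) \left(-31 + 378\right)} = \frac{1}{\left(-2\right) 347} = \frac{1}{-694} = - \frac{1}{694}$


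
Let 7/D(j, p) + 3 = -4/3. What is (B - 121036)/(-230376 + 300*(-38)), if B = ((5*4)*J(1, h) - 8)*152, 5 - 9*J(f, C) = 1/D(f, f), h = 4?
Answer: 247249/496692 ≈ 0.49779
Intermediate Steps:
D(j, p) = -21/13 (D(j, p) = 7/(-3 - 4/3) = 7/(-13/3) = 7*(-3/13) = -21/13)
J(f, C) = 118/189 (J(f, C) = 5/9 - 1/(9*(-21/13)) = 5/9 - ⅑*(-13/21) = 5/9 + 13/189 = 118/189)
B = 128896/189 (B = ((5*4)*(118/189) - 8)*152 = (20*(118/189) - 8)*152 = (2360/189 - 8)*152 = (848/189)*152 = 128896/189 ≈ 681.99)
(B - 121036)/(-230376 + 300*(-38)) = (128896/189 - 121036)/(-230376 + 300*(-38)) = -22746908/(189*(-230376 - 11400)) = -22746908/189/(-241776) = -22746908/189*(-1/241776) = 247249/496692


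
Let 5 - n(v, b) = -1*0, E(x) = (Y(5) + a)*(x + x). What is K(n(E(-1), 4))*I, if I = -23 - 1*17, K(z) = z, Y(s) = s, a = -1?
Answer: -200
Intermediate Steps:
E(x) = 8*x (E(x) = (5 - 1)*(x + x) = 4*(2*x) = 8*x)
n(v, b) = 5 (n(v, b) = 5 - (-1)*0 = 5 - 1*0 = 5 + 0 = 5)
I = -40 (I = -23 - 17 = -40)
K(n(E(-1), 4))*I = 5*(-40) = -200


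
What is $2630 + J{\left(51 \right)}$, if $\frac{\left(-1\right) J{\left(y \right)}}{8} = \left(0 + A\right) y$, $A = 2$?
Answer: $1814$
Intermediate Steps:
$J{\left(y \right)} = - 16 y$ ($J{\left(y \right)} = - 8 \left(0 + 2\right) y = - 8 \cdot 2 y = - 16 y$)
$2630 + J{\left(51 \right)} = 2630 - 816 = 1814$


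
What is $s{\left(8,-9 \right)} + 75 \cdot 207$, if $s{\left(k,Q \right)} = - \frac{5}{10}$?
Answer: $\frac{31049}{2} \approx 15525.0$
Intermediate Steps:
$s{\left(k,Q \right)} = - \frac{1}{2}$ ($s{\left(k,Q \right)} = \left(-5\right) \frac{1}{10} = - \frac{1}{2}$)
$s{\left(8,-9 \right)} + 75 \cdot 207 = - \frac{1}{2} + 75 \cdot 207 = - \frac{1}{2} + 15525 = \frac{31049}{2}$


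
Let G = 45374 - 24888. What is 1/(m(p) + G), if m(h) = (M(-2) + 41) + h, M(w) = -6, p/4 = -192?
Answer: 1/19753 ≈ 5.0625e-5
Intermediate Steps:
p = -768 (p = 4*(-192) = -768)
G = 20486
m(h) = 35 + h (m(h) = (-6 + 41) + h = 35 + h)
1/(m(p) + G) = 1/((35 - 768) + 20486) = 1/(-733 + 20486) = 1/19753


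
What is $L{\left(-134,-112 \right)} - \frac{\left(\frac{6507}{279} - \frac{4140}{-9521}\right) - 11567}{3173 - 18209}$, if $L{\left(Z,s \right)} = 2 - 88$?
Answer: $- \frac{192532788545}{2218945218} \approx -86.768$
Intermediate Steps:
$L{\left(Z,s \right)} = -86$ ($L{\left(Z,s \right)} = 2 - 88 = -86$)
$L{\left(-134,-112 \right)} - \frac{\left(\frac{6507}{279} - \frac{4140}{-9521}\right) - 11567}{3173 - 18209} = -86 - \frac{\left(\frac{6507}{279} - \frac{4140}{-9521}\right) - 11567}{3173 - 18209} = -86 - \frac{\left(6507 \cdot \frac{1}{279} - - \frac{4140}{9521}\right) - 11567}{-15036} = -86 - \left(\left(\frac{723}{31} + \frac{4140}{9521}\right) - 11567\right) \left(- \frac{1}{15036}\right) = -86 - \left(\frac{7012023}{295151} - 11567\right) \left(- \frac{1}{15036}\right) = -86 - \left(- \frac{3406999594}{295151}\right) \left(- \frac{1}{15036}\right) = -86 - \frac{1703499797}{2218945218} = - \frac{192532788545}{2218945218}$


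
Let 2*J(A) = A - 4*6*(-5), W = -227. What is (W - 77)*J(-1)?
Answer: -18088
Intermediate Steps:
J(A) = 60 + A/2 (J(A) = (A - 4*6*(-5))/2 = (A - 24*(-5))/2 = (A + 120)/2 = (120 + A)/2 = 60 + A/2)
(W - 77)*J(-1) = (-227 - 77)*(60 + (½)*(-1)) = -304*(60 - ½) = -304*119/2 = -18088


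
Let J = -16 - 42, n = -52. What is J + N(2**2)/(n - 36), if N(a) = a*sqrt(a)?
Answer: -639/11 ≈ -58.091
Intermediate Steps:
N(a) = a**(3/2)
J = -58
J + N(2**2)/(n - 36) = -58 + (2**2)**(3/2)/(-52 - 36) = -58 + 4**(3/2)/(-88) = -58 + 8*(-1/88) = -58 - 1/11 = -639/11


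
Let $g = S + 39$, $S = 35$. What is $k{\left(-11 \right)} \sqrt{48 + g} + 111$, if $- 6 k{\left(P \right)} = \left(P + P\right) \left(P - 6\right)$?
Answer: $111 - \frac{187 \sqrt{122}}{3} \approx -577.49$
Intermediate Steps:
$g = 74$ ($g = 35 + 39 = 74$)
$k{\left(P \right)} = - \frac{P \left(-6 + P\right)}{3}$ ($k{\left(P \right)} = - \frac{\left(P + P\right) \left(P - 6\right)}{6} = - \frac{2 P \left(-6 + P\right)}{6} = - \frac{P \left(-6 + P\right)}{3}$)
$k{\left(-11 \right)} \sqrt{48 + g} + 111 = \frac{1}{3} \left(-11\right) \left(6 - -11\right) \sqrt{48 + 74} + 111 = \frac{1}{3} \left(-11\right) \left(6 + 11\right) \sqrt{122} + 111 = \frac{1}{3} \left(-11\right) 17 \sqrt{122} + 111 = - \frac{187 \sqrt{122}}{3} + 111 = 111 - \frac{187 \sqrt{122}}{3}$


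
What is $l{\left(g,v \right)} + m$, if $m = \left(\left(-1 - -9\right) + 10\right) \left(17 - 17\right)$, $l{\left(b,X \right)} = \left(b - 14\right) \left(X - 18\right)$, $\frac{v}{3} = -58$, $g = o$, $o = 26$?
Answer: $-2304$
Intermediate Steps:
$g = 26$
$v = -174$ ($v = 3 \left(-58\right) = -174$)
$l{\left(b,X \right)} = \left(-18 + X\right) \left(-14 + b\right)$ ($l{\left(b,X \right)} = \left(-14 + b\right) \left(-18 + X\right) = \left(-18 + X\right) \left(-14 + b\right)$)
$m = 0$ ($m = \left(\left(-1 + 9\right) + 10\right) 0 = \left(8 + 10\right) 0 = 18 \cdot 0 = 0$)
$l{\left(g,v \right)} + m = \left(252 - 468 - -2436 - 4524\right) + 0 = \left(252 - 468 + 2436 - 4524\right) + 0 = -2304 + 0 = -2304$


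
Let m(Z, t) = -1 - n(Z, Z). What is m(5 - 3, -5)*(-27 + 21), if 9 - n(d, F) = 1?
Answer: 54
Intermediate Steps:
n(d, F) = 8 (n(d, F) = 9 - 1*1 = 9 - 1 = 8)
m(Z, t) = -9 (m(Z, t) = -1 - 1*8 = -1 - 8 = -9)
m(5 - 3, -5)*(-27 + 21) = -9*(-27 + 21) = -9*(-6) = 54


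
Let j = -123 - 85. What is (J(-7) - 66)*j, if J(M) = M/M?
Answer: 13520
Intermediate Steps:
J(M) = 1
j = -208
(J(-7) - 66)*j = (1 - 66)*(-208) = -65*(-208) = 13520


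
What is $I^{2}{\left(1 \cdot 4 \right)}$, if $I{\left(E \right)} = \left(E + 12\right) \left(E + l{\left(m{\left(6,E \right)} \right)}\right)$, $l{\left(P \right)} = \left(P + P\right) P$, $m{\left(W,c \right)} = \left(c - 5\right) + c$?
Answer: $123904$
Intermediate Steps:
$m{\left(W,c \right)} = -5 + 2 c$ ($m{\left(W,c \right)} = \left(-5 + c\right) + c = -5 + 2 c$)
$l{\left(P \right)} = 2 P^{2}$ ($l{\left(P \right)} = 2 P P = 2 P^{2}$)
$I{\left(E \right)} = \left(12 + E\right) \left(E + 2 \left(-5 + 2 E\right)^{2}\right)$ ($I{\left(E \right)} = \left(E + 12\right) \left(E + 2 \left(-5 + 2 E\right)^{2}\right) = \left(12 + E\right) \left(E + 2 \left(-5 + 2 E\right)^{2}\right)$)
$I^{2}{\left(1 \cdot 4 \right)} = \left(600 - 418 \cdot 1 \cdot 4 + 8 \left(1 \cdot 4\right)^{3} + 57 \left(1 \cdot 4\right)^{2}\right)^{2} = \left(600 - 1672 + 8 \cdot 4^{3} + 57 \cdot 4^{2}\right)^{2} = \left(600 - 1672 + 8 \cdot 64 + 57 \cdot 16\right)^{2} = \left(600 - 1672 + 512 + 912\right)^{2} = 352^{2} = 123904$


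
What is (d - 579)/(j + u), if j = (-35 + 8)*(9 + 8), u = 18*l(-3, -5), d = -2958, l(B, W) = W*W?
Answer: 393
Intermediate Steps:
l(B, W) = W**2
u = 450 (u = 18*(-5)**2 = 18*25 = 450)
j = -459 (j = -27*17 = -459)
(d - 579)/(j + u) = (-2958 - 579)/(-459 + 450) = -3537/(-9) = -3537*(-1/9) = 393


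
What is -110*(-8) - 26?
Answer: 854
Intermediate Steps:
-110*(-8) - 26 = 880 - 26 = 854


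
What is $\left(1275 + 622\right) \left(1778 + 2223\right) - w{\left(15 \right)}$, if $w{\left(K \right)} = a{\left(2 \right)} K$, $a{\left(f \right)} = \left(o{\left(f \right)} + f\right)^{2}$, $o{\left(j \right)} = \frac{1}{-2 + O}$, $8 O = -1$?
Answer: $\frac{2193470093}{289} \approx 7.5899 \cdot 10^{6}$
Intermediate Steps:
$O = - \frac{1}{8}$ ($O = \frac{1}{8} \left(-1\right) = - \frac{1}{8} \approx -0.125$)
$o{\left(j \right)} = - \frac{8}{17}$ ($o{\left(j \right)} = \frac{1}{-2 - \frac{1}{8}} = \frac{1}{- \frac{17}{8}} = - \frac{8}{17}$)
$a{\left(f \right)} = \left(- \frac{8}{17} + f\right)^{2}$
$w{\left(K \right)} = \frac{676 K}{289}$ ($w{\left(K \right)} = \frac{\left(-8 + 17 \cdot 2\right)^{2}}{289} K = \frac{\left(-8 + 34\right)^{2}}{289} K = \frac{26^{2}}{289} K = \frac{1}{289} \cdot 676 K = \frac{676 K}{289}$)
$\left(1275 + 622\right) \left(1778 + 2223\right) - w{\left(15 \right)} = \left(1275 + 622\right) \left(1778 + 2223\right) - \frac{676}{289} \cdot 15 = 1897 \cdot 4001 - \frac{10140}{289} = 7589897 - \frac{10140}{289} = \frac{2193470093}{289}$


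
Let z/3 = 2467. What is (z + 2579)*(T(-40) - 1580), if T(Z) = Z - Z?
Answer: -15768400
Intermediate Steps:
z = 7401 (z = 3*2467 = 7401)
T(Z) = 0
(z + 2579)*(T(-40) - 1580) = (7401 + 2579)*(0 - 1580) = 9980*(-1580) = -15768400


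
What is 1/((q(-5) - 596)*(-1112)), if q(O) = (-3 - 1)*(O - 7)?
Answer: 1/609376 ≈ 1.6410e-6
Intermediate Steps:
q(O) = 28 - 4*O (q(O) = -4*(-7 + O) = 28 - 4*O)
1/((q(-5) - 596)*(-1112)) = 1/(((28 - 4*(-5)) - 596)*(-1112)) = 1/(((28 + 20) - 596)*(-1112)) = 1/((48 - 596)*(-1112)) = 1/(-548*(-1112)) = 1/609376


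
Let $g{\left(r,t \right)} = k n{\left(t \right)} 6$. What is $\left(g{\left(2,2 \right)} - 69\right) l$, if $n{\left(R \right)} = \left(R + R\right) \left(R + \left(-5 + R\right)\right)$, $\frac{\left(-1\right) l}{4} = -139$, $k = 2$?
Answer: $-65052$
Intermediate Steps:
$l = 556$ ($l = \left(-4\right) \left(-139\right) = 556$)
$n{\left(R \right)} = 2 R \left(-5 + 2 R\right)$
$g{\left(r,t \right)} = 24 t \left(-5 + 2 t\right)$ ($g{\left(r,t \right)} = 2 \cdot 2 t \left(-5 + 2 t\right) 6 = 4 t \left(-5 + 2 t\right) 6 = 24 t \left(-5 + 2 t\right)$)
$\left(g{\left(2,2 \right)} - 69\right) l = \left(24 \cdot 2 \left(-5 + 2 \cdot 2\right) - 69\right) 556 = \left(24 \cdot 2 \left(-5 + 4\right) - 69\right) 556 = \left(24 \cdot 2 \left(-1\right) - 69\right) 556 = \left(-48 - 69\right) 556 = \left(-117\right) 556 = -65052$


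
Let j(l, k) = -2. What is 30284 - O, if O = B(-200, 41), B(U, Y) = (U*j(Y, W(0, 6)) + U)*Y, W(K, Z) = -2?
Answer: 22084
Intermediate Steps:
B(U, Y) = -U*Y (B(U, Y) = (U*(-2) + U)*Y = (-2*U + U)*Y = (-U)*Y = -U*Y)
O = 8200 (O = -1*(-200)*41 = 8200)
30284 - O = 30284 - 1*8200 = 30284 - 8200 = 22084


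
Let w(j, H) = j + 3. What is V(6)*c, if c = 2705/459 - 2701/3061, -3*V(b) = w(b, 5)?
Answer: -7040246/468333 ≈ -15.033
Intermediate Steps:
w(j, H) = 3 + j
V(b) = -1 - b/3 (V(b) = -(3 + b)/3 = -1 - b/3)
c = 7040246/1404999 (c = 2705*(1/459) - 2701*1/3061 = 2705/459 - 2701/3061 = 7040246/1404999 ≈ 5.0109)
V(6)*c = (-1 - 1/3*6)*(7040246/1404999) = (-1 - 2)*(7040246/1404999) = -3*7040246/1404999 = -7040246/468333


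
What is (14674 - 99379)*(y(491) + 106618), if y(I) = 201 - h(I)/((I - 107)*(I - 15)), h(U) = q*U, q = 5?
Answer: -551282774333635/60928 ≈ -9.0481e+9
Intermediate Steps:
h(U) = 5*U
y(I) = 201 - 5*I/((-107 + I)*(-15 + I)) (y(I) = 201 - 5*I/((I - 107)*(I - 15)) = 201 - 5*I/((-107 + I)*(-15 + I)))
(14674 - 99379)*(y(491) + 106618) = (14674 - 99379)*((322605 - 24527*491 + 201*491**2)/(1605 + 491**2 - 122*491) + 106618) = -84705*((322605 - 12042757 + 201*241081)/(1605 + 241081 - 59902) + 106618) = -84705*((322605 - 12042757 + 48457281)/182784 + 106618) = -84705*((1/182784)*36737129 + 106618) = -84705*(36737129/182784 + 106618) = -84705*19524801641/182784 = -551282774333635/60928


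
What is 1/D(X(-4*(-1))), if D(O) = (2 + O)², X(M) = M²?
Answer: 1/324 ≈ 0.0030864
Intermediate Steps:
1/D(X(-4*(-1))) = 1/((2 + (-4*(-1))²)²) = 1/((2 + 4²)²) = 1/((2 + 16)²) = 1/(18²) = 1/324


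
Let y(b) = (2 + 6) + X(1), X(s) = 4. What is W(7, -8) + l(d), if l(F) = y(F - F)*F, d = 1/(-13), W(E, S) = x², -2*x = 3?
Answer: 69/52 ≈ 1.3269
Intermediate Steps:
x = -3/2 (x = -½*3 = -3/2 ≈ -1.5000)
W(E, S) = 9/4 (W(E, S) = (-3/2)² = 9/4)
d = -1/13 ≈ -0.076923
y(b) = 12 (y(b) = (2 + 6) + 4 = 8 + 4 = 12)
l(F) = 12*F
W(7, -8) + l(d) = 9/4 + 12*(-1/13) = 9/4 - 12/13 = 69/52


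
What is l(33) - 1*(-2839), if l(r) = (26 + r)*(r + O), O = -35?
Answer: 2721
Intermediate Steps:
l(r) = (-35 + r)*(26 + r) (l(r) = (26 + r)*(r - 35) = (26 + r)*(-35 + r) = (-35 + r)*(26 + r))
l(33) - 1*(-2839) = (-910 + 33**2 - 9*33) - 1*(-2839) = (-910 + 1089 - 297) + 2839 = -118 + 2839 = 2721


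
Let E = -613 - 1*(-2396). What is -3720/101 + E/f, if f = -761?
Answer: -3011003/76861 ≈ -39.175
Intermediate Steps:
E = 1783 (E = -613 + 2396 = 1783)
-3720/101 + E/f = -3720/101 + 1783/(-761) = -3720*1/101 + 1783*(-1/761) = -3720/101 - 1783/761 = -3011003/76861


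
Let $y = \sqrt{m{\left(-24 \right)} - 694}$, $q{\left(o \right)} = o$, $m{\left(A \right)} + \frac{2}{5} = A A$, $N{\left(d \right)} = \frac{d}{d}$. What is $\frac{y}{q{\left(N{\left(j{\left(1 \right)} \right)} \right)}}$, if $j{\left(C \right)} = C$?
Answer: $\frac{4 i \sqrt{185}}{5} \approx 10.881 i$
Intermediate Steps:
$N{\left(d \right)} = 1$
$m{\left(A \right)} = - \frac{2}{5} + A^{2}$ ($m{\left(A \right)} = - \frac{2}{5} + A A = - \frac{2}{5} + A^{2}$)
$y = \frac{4 i \sqrt{185}}{5}$ ($y = \sqrt{\left(- \frac{2}{5} + \left(-24\right)^{2}\right) - 694} = \sqrt{\left(- \frac{2}{5} + 576\right) - 694} = \sqrt{\frac{2878}{5} - 694} = \sqrt{- \frac{592}{5}} = \frac{4 i \sqrt{185}}{5} \approx 10.881 i$)
$\frac{y}{q{\left(N{\left(j{\left(1 \right)} \right)} \right)}} = \frac{\frac{4}{5} i \sqrt{185}}{1} = \frac{4 i \sqrt{185}}{5} \cdot 1 = \frac{4 i \sqrt{185}}{5}$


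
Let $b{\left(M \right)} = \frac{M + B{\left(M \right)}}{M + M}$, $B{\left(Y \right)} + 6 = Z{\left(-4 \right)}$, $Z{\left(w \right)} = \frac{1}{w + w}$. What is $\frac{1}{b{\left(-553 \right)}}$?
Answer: $\frac{1264}{639} \approx 1.9781$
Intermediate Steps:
$Z{\left(w \right)} = \frac{1}{2 w}$
$B{\left(Y \right)} = - \frac{49}{8}$ ($B{\left(Y \right)} = -6 + \frac{1}{2 \left(-4\right)} = -6 + \frac{1}{2} \left(- \frac{1}{4}\right) = -6 - \frac{1}{8} = - \frac{49}{8}$)
$b{\left(M \right)} = \frac{- \frac{49}{8} + M}{2 M}$ ($b{\left(M \right)} = \frac{M - \frac{49}{8}}{M + M} = \frac{- \frac{49}{8} + M}{2 M}$)
$\frac{1}{b{\left(-553 \right)}} = \frac{1}{\frac{1}{16} \frac{1}{-553} \left(-49 + 8 \left(-553\right)\right)} = \frac{1}{\frac{1}{16} \left(- \frac{1}{553}\right) \left(-49 - 4424\right)} = \frac{1}{\frac{1}{16} \left(- \frac{1}{553}\right) \left(-4473\right)} = \frac{1}{\frac{639}{1264}} = \frac{1264}{639}$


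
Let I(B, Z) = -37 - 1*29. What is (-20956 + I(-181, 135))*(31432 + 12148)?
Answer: -916138760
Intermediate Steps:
I(B, Z) = -66 (I(B, Z) = -37 - 29 = -66)
(-20956 + I(-181, 135))*(31432 + 12148) = (-20956 - 66)*(31432 + 12148) = -21022*43580 = -916138760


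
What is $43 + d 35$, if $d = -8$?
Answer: $-237$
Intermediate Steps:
$43 + d 35 = 43 - 280 = -237$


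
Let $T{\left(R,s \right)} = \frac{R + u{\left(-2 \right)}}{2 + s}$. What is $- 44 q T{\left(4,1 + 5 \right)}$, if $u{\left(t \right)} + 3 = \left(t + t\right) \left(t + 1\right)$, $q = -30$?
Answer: $825$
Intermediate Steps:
$u{\left(t \right)} = -3 + 2 t \left(1 + t\right)$ ($u{\left(t \right)} = -3 + \left(t + t\right) \left(t + 1\right) = -3 + 2 t \left(1 + t\right)$)
$T{\left(R,s \right)} = \frac{1 + R}{2 + s}$ ($T{\left(R,s \right)} = \frac{R + \left(-3 + 2 \left(-2\right) + 2 \left(-2\right)^{2}\right)}{2 + s} = \frac{R - -1}{2 + s} = \frac{R + 1}{2 + s} = \frac{1 + R}{2 + s}$)
$- 44 q T{\left(4,1 + 5 \right)} = \left(-44\right) \left(-30\right) \frac{1 + 4}{2 + \left(1 + 5\right)} = 1320 \frac{1}{2 + 6} \cdot 5 = 1320 \cdot \frac{1}{8} \cdot 5 = 1320 \cdot \frac{5}{8} = 825$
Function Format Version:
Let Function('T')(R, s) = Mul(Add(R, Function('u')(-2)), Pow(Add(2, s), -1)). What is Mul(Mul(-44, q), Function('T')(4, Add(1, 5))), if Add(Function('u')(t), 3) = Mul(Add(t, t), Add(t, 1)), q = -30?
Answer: 825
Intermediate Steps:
Function('u')(t) = Add(-3, Mul(2, t, Add(1, t))) (Function('u')(t) = Add(-3, Mul(Add(t, t), Add(t, 1))) = Add(-3, Mul(Mul(2, t), Add(1, t))) = Add(-3, Mul(2, t, Add(1, t))))
Function('T')(R, s) = Mul(Pow(Add(2, s), -1), Add(1, R)) (Function('T')(R, s) = Mul(Add(R, Add(-3, Mul(2, -2), Mul(2, Pow(-2, 2)))), Pow(Add(2, s), -1)) = Mul(Add(R, Add(-3, -4, Mul(2, 4))), Pow(Add(2, s), -1)) = Mul(Add(R, Add(-3, -4, 8)), Pow(Add(2, s), -1)) = Mul(Add(R, 1), Pow(Add(2, s), -1)) = Mul(Add(1, R), Pow(Add(2, s), -1)) = Mul(Pow(Add(2, s), -1), Add(1, R)))
Mul(Mul(-44, q), Function('T')(4, Add(1, 5))) = Mul(Mul(-44, -30), Mul(Pow(Add(2, Add(1, 5)), -1), Add(1, 4))) = Mul(1320, Mul(Pow(Add(2, 6), -1), 5)) = Mul(1320, Mul(Pow(8, -1), 5)) = Mul(1320, Mul(Rational(1, 8), 5)) = Mul(1320, Rational(5, 8)) = 825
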